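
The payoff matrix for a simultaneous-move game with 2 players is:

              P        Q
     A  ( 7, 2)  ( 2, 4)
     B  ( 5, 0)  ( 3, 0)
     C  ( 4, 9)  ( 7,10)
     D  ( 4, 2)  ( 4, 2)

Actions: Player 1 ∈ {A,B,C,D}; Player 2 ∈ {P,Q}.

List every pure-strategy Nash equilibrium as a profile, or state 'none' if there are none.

(A,P): not NE [P2→Q gives 4>2]
(A,Q): not NE [P1→C gives 7>2]
(B,P): not NE [P1→A gives 7>5]
(B,Q): not NE [P1→C gives 7>3]
(C,P): not NE [P1→A gives 7>4; P2→Q gives 10>9]
(C,Q): NE
(D,P): not NE [P1→A gives 7>4]
(D,Q): not NE [P1→C gives 7>4]

PSNE = {(C,Q)}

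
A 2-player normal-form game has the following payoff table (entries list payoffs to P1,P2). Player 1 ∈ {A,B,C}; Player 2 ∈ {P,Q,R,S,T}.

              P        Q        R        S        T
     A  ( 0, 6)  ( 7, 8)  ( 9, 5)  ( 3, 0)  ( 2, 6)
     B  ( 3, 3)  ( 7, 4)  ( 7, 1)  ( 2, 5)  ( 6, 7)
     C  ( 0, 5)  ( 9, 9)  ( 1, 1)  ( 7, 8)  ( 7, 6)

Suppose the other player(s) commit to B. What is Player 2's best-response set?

BR_2 = {T}

u_2(P vs B) = 3
u_2(Q vs B) = 4
u_2(R vs B) = 1
u_2(S vs B) = 5
u_2(T vs B) = 7
max payoff 7 at {T}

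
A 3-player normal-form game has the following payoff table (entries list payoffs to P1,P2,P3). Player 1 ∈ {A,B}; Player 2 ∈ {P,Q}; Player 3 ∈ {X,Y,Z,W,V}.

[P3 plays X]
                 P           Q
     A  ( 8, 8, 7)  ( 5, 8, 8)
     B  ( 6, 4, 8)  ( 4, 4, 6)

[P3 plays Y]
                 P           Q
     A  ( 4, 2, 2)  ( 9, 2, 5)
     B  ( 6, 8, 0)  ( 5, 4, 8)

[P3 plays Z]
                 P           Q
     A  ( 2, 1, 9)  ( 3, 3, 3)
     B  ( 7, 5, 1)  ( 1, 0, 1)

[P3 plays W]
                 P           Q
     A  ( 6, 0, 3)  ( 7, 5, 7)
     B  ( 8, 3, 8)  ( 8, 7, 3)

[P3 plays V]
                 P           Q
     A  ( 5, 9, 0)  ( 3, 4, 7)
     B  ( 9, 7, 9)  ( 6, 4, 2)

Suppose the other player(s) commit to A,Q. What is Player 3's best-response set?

u_3(X vs A,Q) = 8
u_3(Y vs A,Q) = 5
u_3(Z vs A,Q) = 3
u_3(W vs A,Q) = 7
u_3(V vs A,Q) = 7
max payoff 8 at {X}

BR_3 = {X}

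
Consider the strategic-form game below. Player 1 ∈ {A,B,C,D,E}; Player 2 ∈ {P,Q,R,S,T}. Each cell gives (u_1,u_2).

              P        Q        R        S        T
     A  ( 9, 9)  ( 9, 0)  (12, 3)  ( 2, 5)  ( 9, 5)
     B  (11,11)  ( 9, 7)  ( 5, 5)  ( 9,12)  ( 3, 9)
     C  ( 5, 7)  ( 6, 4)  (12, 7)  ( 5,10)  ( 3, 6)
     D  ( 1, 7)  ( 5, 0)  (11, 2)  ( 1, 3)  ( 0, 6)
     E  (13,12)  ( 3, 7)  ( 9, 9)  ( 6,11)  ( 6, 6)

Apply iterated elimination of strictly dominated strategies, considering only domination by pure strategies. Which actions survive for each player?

P1 drop D (A beats it: P:9>1 Q:9>5 R:12>11 S:2>1 T:9>0)
P2 drop Q (P beats it: A:9>0 B:11>7 C:7>4 E:12>7)
P2 drop R (S beats it: A:5>3 B:12>5 C:10>7 E:11>9)
P1 drop C (E beats it: P:13>5 S:6>5 T:6>3)
P2 drop T (P beats it: A:9>5 B:11>9 E:12>6)
P1 drop A (B beats it: P:11>9 S:9>2)
P1→{B,E} P2→{P,S}

Remaining: P1:{B,E} P2:{P,S}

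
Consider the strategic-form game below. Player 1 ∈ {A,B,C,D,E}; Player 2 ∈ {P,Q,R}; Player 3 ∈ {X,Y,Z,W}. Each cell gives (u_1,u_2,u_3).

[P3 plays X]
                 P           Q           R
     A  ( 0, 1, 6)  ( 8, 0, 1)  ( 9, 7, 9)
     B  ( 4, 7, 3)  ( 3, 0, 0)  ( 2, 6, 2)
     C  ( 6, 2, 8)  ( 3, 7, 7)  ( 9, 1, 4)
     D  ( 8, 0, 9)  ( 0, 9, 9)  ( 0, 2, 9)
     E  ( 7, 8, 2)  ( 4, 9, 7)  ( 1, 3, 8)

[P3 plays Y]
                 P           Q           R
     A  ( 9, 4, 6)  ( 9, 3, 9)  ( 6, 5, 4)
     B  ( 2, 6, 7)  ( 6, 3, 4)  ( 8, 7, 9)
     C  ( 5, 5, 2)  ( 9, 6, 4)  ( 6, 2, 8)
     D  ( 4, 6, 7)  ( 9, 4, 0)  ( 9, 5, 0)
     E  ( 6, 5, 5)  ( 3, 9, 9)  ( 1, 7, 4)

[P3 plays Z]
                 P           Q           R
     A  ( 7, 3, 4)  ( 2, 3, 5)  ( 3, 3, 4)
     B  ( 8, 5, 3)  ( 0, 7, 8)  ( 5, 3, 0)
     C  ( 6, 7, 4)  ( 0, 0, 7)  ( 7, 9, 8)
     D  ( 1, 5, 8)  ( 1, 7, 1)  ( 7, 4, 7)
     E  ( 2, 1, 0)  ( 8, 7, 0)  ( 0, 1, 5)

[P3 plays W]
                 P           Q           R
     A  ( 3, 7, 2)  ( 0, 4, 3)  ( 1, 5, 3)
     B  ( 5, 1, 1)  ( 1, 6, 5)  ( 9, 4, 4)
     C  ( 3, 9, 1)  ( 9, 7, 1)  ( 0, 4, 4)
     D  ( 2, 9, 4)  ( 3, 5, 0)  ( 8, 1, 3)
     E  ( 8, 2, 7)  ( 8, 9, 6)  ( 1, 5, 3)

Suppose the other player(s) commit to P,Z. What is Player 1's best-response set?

u_1(A vs P,Z) = 7
u_1(B vs P,Z) = 8
u_1(C vs P,Z) = 6
u_1(D vs P,Z) = 1
u_1(E vs P,Z) = 2
max payoff 8 at {B}

argmax u_1 = {B}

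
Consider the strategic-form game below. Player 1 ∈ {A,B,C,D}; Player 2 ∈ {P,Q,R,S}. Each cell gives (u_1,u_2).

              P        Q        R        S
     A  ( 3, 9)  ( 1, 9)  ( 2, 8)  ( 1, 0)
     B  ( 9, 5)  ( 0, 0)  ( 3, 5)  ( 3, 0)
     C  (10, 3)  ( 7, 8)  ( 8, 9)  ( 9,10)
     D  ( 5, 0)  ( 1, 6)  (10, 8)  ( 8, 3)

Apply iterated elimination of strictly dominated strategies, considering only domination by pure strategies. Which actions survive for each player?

P1 drop A (C beats it: P:10>3 Q:7>1 R:8>2 S:9>1)
P1 drop B (C beats it: P:10>9 Q:7>0 R:8>3 S:9>3)
P2 drop P (Q beats it: C:8>3 D:6>0)
P2 drop Q (R beats it: C:9>8 D:8>6)
P1→{C,D} P2→{R,S}

Remaining: P1:{C,D} P2:{R,S}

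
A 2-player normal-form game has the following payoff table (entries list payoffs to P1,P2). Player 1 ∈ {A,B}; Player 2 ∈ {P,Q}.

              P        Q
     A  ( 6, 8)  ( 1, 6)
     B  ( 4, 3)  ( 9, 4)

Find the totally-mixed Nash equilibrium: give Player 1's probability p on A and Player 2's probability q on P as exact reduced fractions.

P1 indiff ⇒ q·6+(1-q)·1 = q·4+(1-q)·9 ⇒ q(2) = (1-q)(8) ⇒ q = 4/5
P2 indiff ⇒ p·8+(1-p)·3 = p·6+(1-p)·4 ⇒ p(2) = (1-p)(1) ⇒ p = 1/3

(p,q) = (1/3, 4/5)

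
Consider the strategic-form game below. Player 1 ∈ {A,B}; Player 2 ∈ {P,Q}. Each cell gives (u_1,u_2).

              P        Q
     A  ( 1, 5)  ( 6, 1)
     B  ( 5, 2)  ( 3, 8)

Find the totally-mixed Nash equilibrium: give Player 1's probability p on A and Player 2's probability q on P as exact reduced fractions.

p=3/5, q=3/7

P1 indiff ⇒ q·1+(1-q)·6 = q·5+(1-q)·3 ⇒ q(-4) = (1-q)(-3) ⇒ q = 3/7
P2 indiff ⇒ p·5+(1-p)·2 = p·1+(1-p)·8 ⇒ p(4) = (1-p)(6) ⇒ p = 3/5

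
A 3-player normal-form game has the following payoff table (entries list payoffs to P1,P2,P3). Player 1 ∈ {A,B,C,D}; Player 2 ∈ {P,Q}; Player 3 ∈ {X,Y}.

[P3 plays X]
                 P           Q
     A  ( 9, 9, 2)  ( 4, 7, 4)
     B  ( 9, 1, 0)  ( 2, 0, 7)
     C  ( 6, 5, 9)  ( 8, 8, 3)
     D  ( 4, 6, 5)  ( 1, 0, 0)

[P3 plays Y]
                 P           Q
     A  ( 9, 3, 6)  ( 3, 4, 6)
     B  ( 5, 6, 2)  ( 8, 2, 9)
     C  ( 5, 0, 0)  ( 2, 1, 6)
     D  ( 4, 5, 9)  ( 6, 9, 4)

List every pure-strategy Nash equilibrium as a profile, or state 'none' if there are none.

Equilibria: none

(A,P,X): not NE [P3→Y gives 6>2]
(A,P,Y): not NE [P2→Q gives 4>3]
(A,Q,X): not NE [P1→C gives 8>4; P2→P gives 9>7; P3→Y gives 6>4]
(A,Q,Y): not NE [P1→B gives 8>3]
(B,P,X): not NE [P3→Y gives 2>0]
(B,P,Y): not NE [P1→A gives 9>5]
(B,Q,X): not NE [P1→C gives 8>2; P2→P gives 1>0; P3→Y gives 9>7]
(B,Q,Y): not NE [P2→P gives 6>2]
(C,P,X): not NE [P1→B gives 9>6; P2→Q gives 8>5]
(C,P,Y): not NE [P1→A gives 9>5; P2→Q gives 1>0; P3→X gives 9>0]
(C,Q,X): not NE [P3→Y gives 6>3]
(C,Q,Y): not NE [P1→B gives 8>2]
(D,P,X): not NE [P1→B gives 9>4; P3→Y gives 9>5]
(D,P,Y): not NE [P1→A gives 9>4; P2→Q gives 9>5]
(D,Q,X): not NE [P1→C gives 8>1; P2→P gives 6>0; P3→Y gives 4>0]
(D,Q,Y): not NE [P1→B gives 8>6]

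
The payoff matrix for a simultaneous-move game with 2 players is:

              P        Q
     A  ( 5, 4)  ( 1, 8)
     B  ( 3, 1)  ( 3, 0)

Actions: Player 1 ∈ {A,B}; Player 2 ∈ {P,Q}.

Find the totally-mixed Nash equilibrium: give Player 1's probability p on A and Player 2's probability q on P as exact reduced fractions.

P1 indiff ⇒ q·5+(1-q)·1 = q·3+(1-q)·3 ⇒ q(2) = (1-q)(2) ⇒ q = 1/2
P2 indiff ⇒ p·4+(1-p)·1 = p·8+(1-p)·0 ⇒ p(-4) = (1-p)(-1) ⇒ p = 1/5

(p,q) = (1/5, 1/2)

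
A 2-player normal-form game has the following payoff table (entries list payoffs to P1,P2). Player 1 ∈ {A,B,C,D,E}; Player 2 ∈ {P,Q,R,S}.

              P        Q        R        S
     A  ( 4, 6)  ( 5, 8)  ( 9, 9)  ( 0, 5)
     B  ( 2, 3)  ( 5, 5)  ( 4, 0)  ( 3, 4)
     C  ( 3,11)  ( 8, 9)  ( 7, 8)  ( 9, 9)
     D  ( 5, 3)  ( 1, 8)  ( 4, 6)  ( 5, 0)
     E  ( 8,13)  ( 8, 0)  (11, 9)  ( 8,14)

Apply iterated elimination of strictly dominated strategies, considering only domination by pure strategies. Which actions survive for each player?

P1 drop A (E beats it: P:8>4 Q:8>5 R:11>9 S:8>0)
P1 drop B (C beats it: P:3>2 Q:8>5 R:7>4 S:9>3)
P1 drop D (E beats it: P:8>5 Q:8>1 R:11>4 S:8>5)
P2 drop Q (P beats it: C:11>9 E:13>0)
P2 drop R (P beats it: C:11>8 E:13>9)
P1→{C,E} P2→{P,S}

IESDS → P1:{C,E} P2:{P,S}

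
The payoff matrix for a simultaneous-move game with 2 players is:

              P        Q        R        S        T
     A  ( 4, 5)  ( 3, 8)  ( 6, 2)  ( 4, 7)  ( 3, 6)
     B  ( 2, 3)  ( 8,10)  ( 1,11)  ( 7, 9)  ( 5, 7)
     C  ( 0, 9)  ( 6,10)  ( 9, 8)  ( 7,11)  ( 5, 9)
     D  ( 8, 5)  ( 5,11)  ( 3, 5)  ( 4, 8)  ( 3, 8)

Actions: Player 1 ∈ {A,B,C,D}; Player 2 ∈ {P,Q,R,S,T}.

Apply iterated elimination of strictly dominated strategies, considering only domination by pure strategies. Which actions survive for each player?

Remaining: P1:{B,C} P2:{Q,R,S}

P2 drop P (Q beats it: A:8>5 B:10>3 C:10>9 D:11>5)
P1 drop A (C beats it: Q:6>3 R:9>6 S:7>4 T:5>3)
P1 drop D (C beats it: Q:6>5 R:9>3 S:7>4 T:5>3)
P2 drop T (Q beats it: B:10>7 C:10>9)
P1→{B,C} P2→{Q,R,S}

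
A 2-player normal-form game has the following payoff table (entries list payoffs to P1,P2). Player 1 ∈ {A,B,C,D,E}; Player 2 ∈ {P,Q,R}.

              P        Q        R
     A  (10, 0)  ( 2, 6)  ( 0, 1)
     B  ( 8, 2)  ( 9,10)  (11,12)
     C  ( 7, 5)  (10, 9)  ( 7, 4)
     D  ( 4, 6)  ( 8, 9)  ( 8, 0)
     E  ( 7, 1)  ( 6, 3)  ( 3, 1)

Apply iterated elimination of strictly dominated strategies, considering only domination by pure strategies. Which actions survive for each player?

Remaining: P1:{B,C} P2:{Q,R}

P1 drop D (B beats it: P:8>4 Q:9>8 R:11>8)
P1 drop E (B beats it: P:8>7 Q:9>6 R:11>3)
P2 drop P (Q beats it: A:6>0 B:10>2 C:9>5)
P1 drop A (B beats it: Q:9>2 R:11>0)
P1→{B,C} P2→{Q,R}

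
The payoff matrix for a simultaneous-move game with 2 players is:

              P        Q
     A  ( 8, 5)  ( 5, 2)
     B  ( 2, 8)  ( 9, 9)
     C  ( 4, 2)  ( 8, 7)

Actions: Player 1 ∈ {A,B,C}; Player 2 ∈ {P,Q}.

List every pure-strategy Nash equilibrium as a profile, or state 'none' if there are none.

(A,P): NE
(A,Q): not NE [P1→B gives 9>5; P2→P gives 5>2]
(B,P): not NE [P1→A gives 8>2; P2→Q gives 9>8]
(B,Q): NE
(C,P): not NE [P1→A gives 8>4; P2→Q gives 7>2]
(C,Q): not NE [P1→B gives 9>8]

PSNE = {(A,P), (B,Q)}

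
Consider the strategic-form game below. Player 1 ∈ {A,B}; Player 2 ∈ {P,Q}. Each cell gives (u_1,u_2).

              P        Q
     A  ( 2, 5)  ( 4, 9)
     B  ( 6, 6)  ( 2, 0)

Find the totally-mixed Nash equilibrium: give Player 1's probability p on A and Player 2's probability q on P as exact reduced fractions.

p=3/5, q=1/3

P1 indiff ⇒ q·2+(1-q)·4 = q·6+(1-q)·2 ⇒ q(-4) = (1-q)(-2) ⇒ q = 1/3
P2 indiff ⇒ p·5+(1-p)·6 = p·9+(1-p)·0 ⇒ p(-4) = (1-p)(-6) ⇒ p = 3/5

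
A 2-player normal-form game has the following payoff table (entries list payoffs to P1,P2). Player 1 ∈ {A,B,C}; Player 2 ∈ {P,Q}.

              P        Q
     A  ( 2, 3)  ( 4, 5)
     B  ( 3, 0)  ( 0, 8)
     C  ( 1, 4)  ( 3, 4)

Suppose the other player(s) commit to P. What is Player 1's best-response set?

u_1(A vs P) = 2
u_1(B vs P) = 3
u_1(C vs P) = 1
max payoff 3 at {B}

BR_1 = {B}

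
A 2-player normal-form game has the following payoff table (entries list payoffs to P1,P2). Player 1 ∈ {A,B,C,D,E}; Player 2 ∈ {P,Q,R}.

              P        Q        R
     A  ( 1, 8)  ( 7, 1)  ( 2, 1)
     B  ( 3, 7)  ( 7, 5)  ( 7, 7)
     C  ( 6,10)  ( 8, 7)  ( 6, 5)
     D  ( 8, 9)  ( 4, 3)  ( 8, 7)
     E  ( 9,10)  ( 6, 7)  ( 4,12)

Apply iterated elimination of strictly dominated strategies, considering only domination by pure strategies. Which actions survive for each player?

P1 drop A (C beats it: P:6>1 Q:8>7 R:6>2)
P2 drop Q (P beats it: B:7>5 C:10>7 D:9>3 E:10>7)
P1 drop B (D beats it: P:8>3 R:8>7)
P1 drop C (D beats it: P:8>6 R:8>6)
P1→{D,E} P2→{P,R}

Survivors P1:{D,E} P2:{P,R}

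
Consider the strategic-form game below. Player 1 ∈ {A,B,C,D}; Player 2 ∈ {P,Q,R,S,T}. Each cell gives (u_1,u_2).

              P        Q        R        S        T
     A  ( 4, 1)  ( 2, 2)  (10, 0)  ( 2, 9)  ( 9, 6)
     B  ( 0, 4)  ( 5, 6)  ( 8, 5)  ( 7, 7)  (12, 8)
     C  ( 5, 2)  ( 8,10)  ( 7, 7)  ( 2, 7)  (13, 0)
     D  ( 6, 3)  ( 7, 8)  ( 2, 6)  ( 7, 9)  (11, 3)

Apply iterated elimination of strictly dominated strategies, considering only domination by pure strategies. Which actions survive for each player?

Remaining: P1:{B,C,D} P2:{Q,S,T}

P2 drop P (Q beats it: A:2>1 B:6>4 C:10>2 D:8>3)
P2 drop R (Q beats it: A:2>0 B:6>5 C:10>7 D:8>6)
P1 drop A (B beats it: Q:5>2 S:7>2 T:12>9)
P1→{B,C,D} P2→{Q,S,T}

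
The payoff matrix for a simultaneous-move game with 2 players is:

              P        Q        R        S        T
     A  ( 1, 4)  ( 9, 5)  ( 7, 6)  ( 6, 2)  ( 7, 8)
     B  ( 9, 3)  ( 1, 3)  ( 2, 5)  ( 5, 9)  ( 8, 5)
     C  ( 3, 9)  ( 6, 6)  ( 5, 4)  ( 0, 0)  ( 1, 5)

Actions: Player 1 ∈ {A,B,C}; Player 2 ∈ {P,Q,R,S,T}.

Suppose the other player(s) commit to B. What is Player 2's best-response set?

u_2(P vs B) = 3
u_2(Q vs B) = 3
u_2(R vs B) = 5
u_2(S vs B) = 9
u_2(T vs B) = 5
max payoff 9 at {S}

BR_2 = {S}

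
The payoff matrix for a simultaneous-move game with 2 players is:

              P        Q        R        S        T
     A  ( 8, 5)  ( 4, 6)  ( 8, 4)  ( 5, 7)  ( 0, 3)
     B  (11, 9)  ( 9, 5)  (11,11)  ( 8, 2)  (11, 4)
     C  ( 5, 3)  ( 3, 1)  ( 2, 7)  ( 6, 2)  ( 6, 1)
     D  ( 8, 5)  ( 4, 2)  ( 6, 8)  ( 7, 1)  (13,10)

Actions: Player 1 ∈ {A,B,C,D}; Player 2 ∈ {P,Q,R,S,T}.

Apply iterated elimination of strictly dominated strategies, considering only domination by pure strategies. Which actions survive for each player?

Remaining: P1:{B,D} P2:{R,T}

P1 drop A (B beats it: P:11>8 Q:9>4 R:11>8 S:8>5 T:11>0)
P1 drop C (B beats it: P:11>5 Q:9>3 R:11>2 S:8>6 T:11>6)
P2 drop P (R beats it: B:11>9 D:8>5)
P2 drop Q (R beats it: B:11>5 D:8>2)
P2 drop S (R beats it: B:11>2 D:8>1)
P1→{B,D} P2→{R,T}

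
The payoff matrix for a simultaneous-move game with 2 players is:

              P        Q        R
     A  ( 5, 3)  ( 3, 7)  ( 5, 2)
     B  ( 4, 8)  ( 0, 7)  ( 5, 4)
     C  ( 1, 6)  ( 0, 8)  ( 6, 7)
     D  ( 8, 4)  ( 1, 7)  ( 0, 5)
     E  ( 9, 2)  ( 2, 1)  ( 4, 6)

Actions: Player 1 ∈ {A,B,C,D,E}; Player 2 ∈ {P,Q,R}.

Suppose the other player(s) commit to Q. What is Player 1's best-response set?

u_1(A vs Q) = 3
u_1(B vs Q) = 0
u_1(C vs Q) = 0
u_1(D vs Q) = 1
u_1(E vs Q) = 2
max payoff 3 at {A}

P1 best: {A}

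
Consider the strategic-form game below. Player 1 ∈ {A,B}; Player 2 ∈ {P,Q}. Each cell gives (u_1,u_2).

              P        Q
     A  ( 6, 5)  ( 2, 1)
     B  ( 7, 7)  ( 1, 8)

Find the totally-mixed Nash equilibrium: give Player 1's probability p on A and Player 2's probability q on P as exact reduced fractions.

p=1/5, q=1/2

P1 indiff ⇒ q·6+(1-q)·2 = q·7+(1-q)·1 ⇒ q(-1) = (1-q)(-1) ⇒ q = 1/2
P2 indiff ⇒ p·5+(1-p)·7 = p·1+(1-p)·8 ⇒ p(4) = (1-p)(1) ⇒ p = 1/5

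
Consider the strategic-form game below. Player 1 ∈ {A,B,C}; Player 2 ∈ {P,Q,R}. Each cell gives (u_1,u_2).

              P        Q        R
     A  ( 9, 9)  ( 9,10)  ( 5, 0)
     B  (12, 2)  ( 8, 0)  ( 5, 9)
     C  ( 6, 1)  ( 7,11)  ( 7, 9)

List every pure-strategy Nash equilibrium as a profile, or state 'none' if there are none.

(A,P): not NE [P1→B gives 12>9; P2→Q gives 10>9]
(A,Q): NE
(A,R): not NE [P1→C gives 7>5; P2→Q gives 10>0]
(B,P): not NE [P2→R gives 9>2]
(B,Q): not NE [P1→A gives 9>8; P2→R gives 9>0]
(B,R): not NE [P1→C gives 7>5]
(C,P): not NE [P1→B gives 12>6; P2→Q gives 11>1]
(C,Q): not NE [P1→A gives 9>7]
(C,R): not NE [P2→Q gives 11>9]

PSNE = {(A,Q)}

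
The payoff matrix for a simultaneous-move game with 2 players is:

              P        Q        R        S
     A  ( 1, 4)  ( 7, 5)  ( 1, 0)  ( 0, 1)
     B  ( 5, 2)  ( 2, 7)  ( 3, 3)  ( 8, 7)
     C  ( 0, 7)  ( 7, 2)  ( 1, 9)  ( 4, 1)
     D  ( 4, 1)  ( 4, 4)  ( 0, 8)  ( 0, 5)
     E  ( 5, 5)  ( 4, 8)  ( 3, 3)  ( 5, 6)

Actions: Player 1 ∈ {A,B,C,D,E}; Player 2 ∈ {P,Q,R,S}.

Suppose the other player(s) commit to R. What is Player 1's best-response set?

u_1(A vs R) = 1
u_1(B vs R) = 3
u_1(C vs R) = 1
u_1(D vs R) = 0
u_1(E vs R) = 3
max payoff 3 at {B,E}

argmax u_1 = {B,E}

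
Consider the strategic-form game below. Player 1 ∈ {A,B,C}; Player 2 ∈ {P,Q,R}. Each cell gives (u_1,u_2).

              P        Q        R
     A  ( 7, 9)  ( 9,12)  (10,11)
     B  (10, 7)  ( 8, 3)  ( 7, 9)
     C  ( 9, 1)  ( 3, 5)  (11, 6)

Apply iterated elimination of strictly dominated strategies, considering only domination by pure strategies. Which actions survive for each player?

P2 drop P (R beats it: A:11>9 B:9>7 C:6>1)
P1 drop B (A beats it: Q:9>8 R:10>7)
P1→{A,C} P2→{Q,R}

Survivors P1:{A,C} P2:{Q,R}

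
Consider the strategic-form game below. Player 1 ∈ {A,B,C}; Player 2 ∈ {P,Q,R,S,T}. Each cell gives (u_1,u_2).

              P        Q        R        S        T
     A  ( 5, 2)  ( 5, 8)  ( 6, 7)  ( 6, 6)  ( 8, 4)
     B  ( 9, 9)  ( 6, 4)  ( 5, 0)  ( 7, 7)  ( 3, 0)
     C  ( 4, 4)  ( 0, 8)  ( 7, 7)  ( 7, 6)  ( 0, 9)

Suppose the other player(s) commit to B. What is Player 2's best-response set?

u_2(P vs B) = 9
u_2(Q vs B) = 4
u_2(R vs B) = 0
u_2(S vs B) = 7
u_2(T vs B) = 0
max payoff 9 at {P}

P2 best: {P}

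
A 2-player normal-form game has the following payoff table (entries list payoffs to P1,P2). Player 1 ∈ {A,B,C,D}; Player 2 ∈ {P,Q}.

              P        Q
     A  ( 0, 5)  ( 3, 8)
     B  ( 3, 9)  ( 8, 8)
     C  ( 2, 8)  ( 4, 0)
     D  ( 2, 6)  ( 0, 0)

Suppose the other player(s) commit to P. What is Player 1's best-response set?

argmax u_1 = {B}

u_1(A vs P) = 0
u_1(B vs P) = 3
u_1(C vs P) = 2
u_1(D vs P) = 2
max payoff 3 at {B}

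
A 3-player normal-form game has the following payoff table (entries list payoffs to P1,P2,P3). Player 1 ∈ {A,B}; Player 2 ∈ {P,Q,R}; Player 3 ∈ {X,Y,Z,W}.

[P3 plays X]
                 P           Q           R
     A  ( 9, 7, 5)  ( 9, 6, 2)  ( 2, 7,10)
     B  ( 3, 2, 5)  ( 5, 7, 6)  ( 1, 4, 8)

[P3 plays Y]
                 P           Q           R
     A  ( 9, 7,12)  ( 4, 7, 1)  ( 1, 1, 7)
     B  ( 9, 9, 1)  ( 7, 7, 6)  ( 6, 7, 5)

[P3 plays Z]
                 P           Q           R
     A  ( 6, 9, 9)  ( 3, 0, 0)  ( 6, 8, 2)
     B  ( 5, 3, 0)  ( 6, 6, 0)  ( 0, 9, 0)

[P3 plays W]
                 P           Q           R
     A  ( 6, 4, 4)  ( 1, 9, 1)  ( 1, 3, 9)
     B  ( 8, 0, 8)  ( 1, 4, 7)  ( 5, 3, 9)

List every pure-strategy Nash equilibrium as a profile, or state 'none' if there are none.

(A,P,X): not NE [P3→Y gives 12>5]
(A,P,Y): NE
(A,P,Z): not NE [P3→Y gives 12>9]
(A,P,W): not NE [P1→B gives 8>6; P2→Q gives 9>4; P3→Y gives 12>4]
(A,Q,X): not NE [P2→R gives 7>6]
(A,Q,Y): not NE [P1→B gives 7>4; P3→X gives 2>1]
(A,Q,Z): not NE [P1→B gives 6>3; P2→P gives 9>0; P3→X gives 2>0]
(A,Q,W): not NE [P3→X gives 2>1]
(A,R,X): NE
(A,R,Y): not NE [P1→B gives 6>1; P2→Q gives 7>1; P3→X gives 10>7]
(A,R,Z): not NE [P2→P gives 9>8; P3→X gives 10>2]
(A,R,W): not NE [P1→B gives 5>1; P2→Q gives 9>3; P3→X gives 10>9]
(B,P,X): not NE [P1→A gives 9>3; P2→Q gives 7>2; P3→W gives 8>5]
(B,P,Y): not NE [P3→W gives 8>1]
(B,P,Z): not NE [P1→A gives 6>5; P2→R gives 9>3; P3→W gives 8>0]
(B,P,W): not NE [P2→Q gives 4>0]
(B,Q,X): not NE [P1→A gives 9>5; P3→W gives 7>6]
(B,Q,Y): not NE [P2→P gives 9>7; P3→W gives 7>6]
(B,Q,Z): not NE [P2→R gives 9>6; P3→W gives 7>0]
(B,Q,W): NE
(B,R,X): not NE [P1→A gives 2>1; P2→Q gives 7>4; P3→W gives 9>8]
(B,R,Y): not NE [P2→P gives 9>7; P3→W gives 9>5]
(B,R,Z): not NE [P1→A gives 6>0; P3→W gives 9>0]
(B,R,W): not NE [P2→Q gives 4>3]

NE set: (A,P,Y), (A,R,X), (B,Q,W)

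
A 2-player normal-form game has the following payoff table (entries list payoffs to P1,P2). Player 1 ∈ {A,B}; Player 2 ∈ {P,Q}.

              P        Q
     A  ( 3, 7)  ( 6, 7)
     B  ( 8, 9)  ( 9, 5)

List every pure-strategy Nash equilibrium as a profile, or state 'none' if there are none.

PSNE = {(B,P)}

(A,P): not NE [P1→B gives 8>3]
(A,Q): not NE [P1→B gives 9>6]
(B,P): NE
(B,Q): not NE [P2→P gives 9>5]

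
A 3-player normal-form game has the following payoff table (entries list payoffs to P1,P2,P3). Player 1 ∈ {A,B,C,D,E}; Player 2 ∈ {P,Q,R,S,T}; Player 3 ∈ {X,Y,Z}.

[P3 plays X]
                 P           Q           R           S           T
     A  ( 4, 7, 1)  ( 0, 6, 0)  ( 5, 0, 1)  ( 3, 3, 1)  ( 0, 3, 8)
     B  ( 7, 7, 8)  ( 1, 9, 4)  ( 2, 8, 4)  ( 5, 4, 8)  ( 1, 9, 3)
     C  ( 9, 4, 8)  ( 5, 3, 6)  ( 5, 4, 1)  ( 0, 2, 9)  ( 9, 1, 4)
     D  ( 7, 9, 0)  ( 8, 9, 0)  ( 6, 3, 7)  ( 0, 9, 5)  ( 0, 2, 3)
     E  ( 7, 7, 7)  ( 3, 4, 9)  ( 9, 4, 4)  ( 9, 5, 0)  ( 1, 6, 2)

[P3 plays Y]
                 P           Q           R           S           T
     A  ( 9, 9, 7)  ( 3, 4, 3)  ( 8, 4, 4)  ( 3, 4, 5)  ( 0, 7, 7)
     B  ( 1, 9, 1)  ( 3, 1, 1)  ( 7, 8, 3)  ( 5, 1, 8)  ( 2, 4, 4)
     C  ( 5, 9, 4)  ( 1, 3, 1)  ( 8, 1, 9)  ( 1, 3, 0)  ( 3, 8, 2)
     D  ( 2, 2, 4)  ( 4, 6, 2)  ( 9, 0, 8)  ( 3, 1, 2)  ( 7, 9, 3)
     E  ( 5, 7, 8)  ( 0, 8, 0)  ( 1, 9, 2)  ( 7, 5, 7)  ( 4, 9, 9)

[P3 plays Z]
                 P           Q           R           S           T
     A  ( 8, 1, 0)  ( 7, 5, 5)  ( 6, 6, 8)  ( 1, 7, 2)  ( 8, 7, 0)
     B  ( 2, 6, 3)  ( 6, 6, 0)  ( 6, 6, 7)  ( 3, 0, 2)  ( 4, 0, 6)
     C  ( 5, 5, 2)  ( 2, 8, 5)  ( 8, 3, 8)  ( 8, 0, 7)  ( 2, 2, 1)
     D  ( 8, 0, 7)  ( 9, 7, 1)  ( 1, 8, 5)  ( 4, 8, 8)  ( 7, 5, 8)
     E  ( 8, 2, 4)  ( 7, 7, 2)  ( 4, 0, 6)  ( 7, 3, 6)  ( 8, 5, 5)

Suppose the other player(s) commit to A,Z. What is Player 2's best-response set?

argmax u_2 = {S,T}

u_2(P vs A,Z) = 1
u_2(Q vs A,Z) = 5
u_2(R vs A,Z) = 6
u_2(S vs A,Z) = 7
u_2(T vs A,Z) = 7
max payoff 7 at {S,T}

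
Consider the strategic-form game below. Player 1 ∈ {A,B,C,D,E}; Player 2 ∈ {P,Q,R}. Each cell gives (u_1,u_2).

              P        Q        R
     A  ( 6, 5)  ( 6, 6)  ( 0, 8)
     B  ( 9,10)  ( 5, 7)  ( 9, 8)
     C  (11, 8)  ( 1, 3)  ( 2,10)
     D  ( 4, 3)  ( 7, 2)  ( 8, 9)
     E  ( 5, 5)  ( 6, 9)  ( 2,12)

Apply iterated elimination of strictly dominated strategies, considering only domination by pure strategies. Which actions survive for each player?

P2 drop Q (R beats it: A:8>6 B:8>7 C:10>3 D:9>2 E:12>9)
P1 drop A (B beats it: P:9>6 R:9>0)
P1 drop D (B beats it: P:9>4 R:9>8)
P1 drop E (B beats it: P:9>5 R:9>2)
P1→{B,C} P2→{P,R}

IESDS → P1:{B,C} P2:{P,R}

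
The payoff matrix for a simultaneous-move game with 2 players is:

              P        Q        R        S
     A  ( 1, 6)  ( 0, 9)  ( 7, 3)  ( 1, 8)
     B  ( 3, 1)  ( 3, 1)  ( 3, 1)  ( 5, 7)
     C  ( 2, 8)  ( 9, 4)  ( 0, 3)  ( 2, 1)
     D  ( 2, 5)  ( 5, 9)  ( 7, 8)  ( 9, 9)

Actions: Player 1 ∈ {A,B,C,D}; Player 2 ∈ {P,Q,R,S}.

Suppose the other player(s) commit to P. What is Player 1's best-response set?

u_1(A vs P) = 1
u_1(B vs P) = 3
u_1(C vs P) = 2
u_1(D vs P) = 2
max payoff 3 at {B}

P1 best: {B}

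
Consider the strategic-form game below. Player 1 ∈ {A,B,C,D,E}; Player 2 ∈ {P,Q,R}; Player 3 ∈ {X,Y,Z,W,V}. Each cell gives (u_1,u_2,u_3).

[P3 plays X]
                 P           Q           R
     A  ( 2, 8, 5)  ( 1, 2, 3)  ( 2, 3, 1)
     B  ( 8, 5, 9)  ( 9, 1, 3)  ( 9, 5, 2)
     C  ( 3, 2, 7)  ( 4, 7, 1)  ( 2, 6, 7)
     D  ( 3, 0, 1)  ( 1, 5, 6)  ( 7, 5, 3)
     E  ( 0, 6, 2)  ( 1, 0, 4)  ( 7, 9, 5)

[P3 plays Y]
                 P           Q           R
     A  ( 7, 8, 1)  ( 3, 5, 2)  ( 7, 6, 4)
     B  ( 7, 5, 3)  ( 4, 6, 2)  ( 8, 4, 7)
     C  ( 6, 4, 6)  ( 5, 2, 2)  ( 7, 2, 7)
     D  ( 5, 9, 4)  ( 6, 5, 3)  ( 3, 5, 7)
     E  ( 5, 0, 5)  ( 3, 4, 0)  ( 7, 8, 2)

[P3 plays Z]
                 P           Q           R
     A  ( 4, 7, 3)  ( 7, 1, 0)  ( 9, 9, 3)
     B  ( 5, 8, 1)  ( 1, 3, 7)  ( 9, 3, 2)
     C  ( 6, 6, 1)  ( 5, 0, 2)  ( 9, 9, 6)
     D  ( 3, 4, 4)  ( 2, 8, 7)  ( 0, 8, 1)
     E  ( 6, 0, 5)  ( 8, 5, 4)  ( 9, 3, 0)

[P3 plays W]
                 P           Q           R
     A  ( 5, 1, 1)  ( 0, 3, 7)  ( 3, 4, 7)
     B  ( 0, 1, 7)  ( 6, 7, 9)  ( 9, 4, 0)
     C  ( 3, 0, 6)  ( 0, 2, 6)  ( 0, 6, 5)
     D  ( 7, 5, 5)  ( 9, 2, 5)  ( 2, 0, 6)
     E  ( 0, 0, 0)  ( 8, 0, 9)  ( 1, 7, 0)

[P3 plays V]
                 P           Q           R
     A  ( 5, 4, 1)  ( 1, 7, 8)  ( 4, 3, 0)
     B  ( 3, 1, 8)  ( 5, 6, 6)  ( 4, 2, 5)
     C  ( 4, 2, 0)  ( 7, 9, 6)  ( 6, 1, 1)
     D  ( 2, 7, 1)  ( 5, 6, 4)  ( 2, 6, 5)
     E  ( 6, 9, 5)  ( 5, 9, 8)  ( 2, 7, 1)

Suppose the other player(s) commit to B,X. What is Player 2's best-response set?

u_2(P vs B,X) = 5
u_2(Q vs B,X) = 1
u_2(R vs B,X) = 5
max payoff 5 at {P,R}

P2 best: {P,R}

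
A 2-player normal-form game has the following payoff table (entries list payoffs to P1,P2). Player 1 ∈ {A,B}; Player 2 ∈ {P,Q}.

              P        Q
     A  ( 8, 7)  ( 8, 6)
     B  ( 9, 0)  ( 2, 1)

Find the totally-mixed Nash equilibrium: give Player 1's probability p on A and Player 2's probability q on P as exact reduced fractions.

P1 indiff ⇒ q·8+(1-q)·8 = q·9+(1-q)·2 ⇒ q(-1) = (1-q)(-6) ⇒ q = 6/7
P2 indiff ⇒ p·7+(1-p)·0 = p·6+(1-p)·1 ⇒ p(1) = (1-p)(1) ⇒ p = 1/2

p=1/2, q=6/7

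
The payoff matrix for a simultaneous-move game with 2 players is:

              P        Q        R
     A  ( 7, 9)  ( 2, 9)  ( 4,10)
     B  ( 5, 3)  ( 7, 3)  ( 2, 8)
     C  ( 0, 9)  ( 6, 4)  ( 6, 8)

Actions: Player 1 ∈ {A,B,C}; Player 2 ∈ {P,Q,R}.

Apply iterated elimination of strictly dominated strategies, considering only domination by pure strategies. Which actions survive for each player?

Survivors P1:{A,C} P2:{P,R}

P2 drop Q (R beats it: A:10>9 B:8>3 C:8>4)
P1 drop B (A beats it: P:7>5 R:4>2)
P1→{A,C} P2→{P,R}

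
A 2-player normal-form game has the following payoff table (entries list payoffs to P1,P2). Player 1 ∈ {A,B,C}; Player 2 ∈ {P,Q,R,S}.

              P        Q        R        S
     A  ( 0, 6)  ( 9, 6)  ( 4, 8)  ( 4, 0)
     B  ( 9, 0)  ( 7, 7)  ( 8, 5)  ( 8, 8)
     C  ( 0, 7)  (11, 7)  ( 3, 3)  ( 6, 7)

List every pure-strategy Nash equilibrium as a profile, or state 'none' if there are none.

PSNE = {(B,S), (C,Q)}

(A,P): not NE [P1→B gives 9>0; P2→R gives 8>6]
(A,Q): not NE [P1→C gives 11>9; P2→R gives 8>6]
(A,R): not NE [P1→B gives 8>4]
(A,S): not NE [P1→B gives 8>4; P2→R gives 8>0]
(B,P): not NE [P2→S gives 8>0]
(B,Q): not NE [P1→C gives 11>7; P2→S gives 8>7]
(B,R): not NE [P2→S gives 8>5]
(B,S): NE
(C,P): not NE [P1→B gives 9>0]
(C,Q): NE
(C,R): not NE [P1→B gives 8>3; P2→S gives 7>3]
(C,S): not NE [P1→B gives 8>6]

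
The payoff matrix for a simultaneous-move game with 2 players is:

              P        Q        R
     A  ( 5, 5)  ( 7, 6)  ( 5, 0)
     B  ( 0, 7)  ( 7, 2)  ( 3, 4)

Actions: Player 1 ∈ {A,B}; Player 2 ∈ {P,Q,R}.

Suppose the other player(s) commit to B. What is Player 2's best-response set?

argmax u_2 = {P}

u_2(P vs B) = 7
u_2(Q vs B) = 2
u_2(R vs B) = 4
max payoff 7 at {P}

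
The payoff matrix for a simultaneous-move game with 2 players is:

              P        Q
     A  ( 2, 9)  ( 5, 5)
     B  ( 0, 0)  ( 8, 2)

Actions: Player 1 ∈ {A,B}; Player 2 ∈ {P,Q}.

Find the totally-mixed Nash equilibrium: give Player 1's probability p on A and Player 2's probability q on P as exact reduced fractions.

P1 indiff ⇒ q·2+(1-q)·5 = q·0+(1-q)·8 ⇒ q(2) = (1-q)(3) ⇒ q = 3/5
P2 indiff ⇒ p·9+(1-p)·0 = p·5+(1-p)·2 ⇒ p(4) = (1-p)(2) ⇒ p = 1/3

(p,q) = (1/3, 3/5)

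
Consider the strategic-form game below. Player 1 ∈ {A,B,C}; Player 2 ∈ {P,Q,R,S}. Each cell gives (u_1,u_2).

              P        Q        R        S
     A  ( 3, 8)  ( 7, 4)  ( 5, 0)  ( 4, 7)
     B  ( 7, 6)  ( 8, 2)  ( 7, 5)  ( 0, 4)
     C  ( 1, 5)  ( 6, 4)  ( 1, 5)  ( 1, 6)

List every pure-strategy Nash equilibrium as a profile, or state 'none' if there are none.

PSNE = {(B,P)}

(A,P): not NE [P1→B gives 7>3]
(A,Q): not NE [P1→B gives 8>7; P2→P gives 8>4]
(A,R): not NE [P1→B gives 7>5; P2→P gives 8>0]
(A,S): not NE [P2→P gives 8>7]
(B,P): NE
(B,Q): not NE [P2→P gives 6>2]
(B,R): not NE [P2→P gives 6>5]
(B,S): not NE [P1→A gives 4>0; P2→P gives 6>4]
(C,P): not NE [P1→B gives 7>1; P2→S gives 6>5]
(C,Q): not NE [P1→B gives 8>6; P2→S gives 6>4]
(C,R): not NE [P1→B gives 7>1; P2→S gives 6>5]
(C,S): not NE [P1→A gives 4>1]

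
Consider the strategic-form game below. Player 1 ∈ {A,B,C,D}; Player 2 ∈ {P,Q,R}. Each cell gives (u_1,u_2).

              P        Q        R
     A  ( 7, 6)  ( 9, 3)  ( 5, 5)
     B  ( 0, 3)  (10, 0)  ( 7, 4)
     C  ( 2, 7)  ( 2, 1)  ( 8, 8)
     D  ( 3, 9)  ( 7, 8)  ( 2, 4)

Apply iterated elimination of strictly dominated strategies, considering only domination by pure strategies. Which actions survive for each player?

Survivors P1:{A,C} P2:{P,R}

P1 drop D (A beats it: P:7>3 Q:9>7 R:5>2)
P2 drop Q (P beats it: A:6>3 B:3>0 C:7>1)
P1 drop B (C beats it: P:2>0 R:8>7)
P1→{A,C} P2→{P,R}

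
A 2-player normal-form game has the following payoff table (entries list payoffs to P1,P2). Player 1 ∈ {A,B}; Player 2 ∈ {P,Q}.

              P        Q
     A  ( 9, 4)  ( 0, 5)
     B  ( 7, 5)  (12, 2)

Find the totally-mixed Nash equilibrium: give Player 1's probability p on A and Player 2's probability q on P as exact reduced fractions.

P1 indiff ⇒ q·9+(1-q)·0 = q·7+(1-q)·12 ⇒ q(2) = (1-q)(12) ⇒ q = 6/7
P2 indiff ⇒ p·4+(1-p)·5 = p·5+(1-p)·2 ⇒ p(-1) = (1-p)(-3) ⇒ p = 3/4

P1 mixes 3/4 on A; P2 mixes 6/7 on P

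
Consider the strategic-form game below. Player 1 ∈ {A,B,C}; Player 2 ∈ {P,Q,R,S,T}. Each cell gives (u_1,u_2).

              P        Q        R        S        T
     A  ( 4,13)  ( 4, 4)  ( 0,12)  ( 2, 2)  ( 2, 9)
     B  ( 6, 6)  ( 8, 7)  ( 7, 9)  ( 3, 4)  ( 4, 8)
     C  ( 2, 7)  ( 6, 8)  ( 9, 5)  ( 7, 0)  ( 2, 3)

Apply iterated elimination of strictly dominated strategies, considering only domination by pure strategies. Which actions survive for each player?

P1 drop A (B beats it: P:6>4 Q:8>4 R:7>0 S:3>2 T:4>2)
P2 drop P (Q beats it: B:7>6 C:8>7)
P2 drop S (Q beats it: B:7>4 C:8>0)
P2 drop T (R beats it: B:9>8 C:5>3)
P1→{B,C} P2→{Q,R}

IESDS → P1:{B,C} P2:{Q,R}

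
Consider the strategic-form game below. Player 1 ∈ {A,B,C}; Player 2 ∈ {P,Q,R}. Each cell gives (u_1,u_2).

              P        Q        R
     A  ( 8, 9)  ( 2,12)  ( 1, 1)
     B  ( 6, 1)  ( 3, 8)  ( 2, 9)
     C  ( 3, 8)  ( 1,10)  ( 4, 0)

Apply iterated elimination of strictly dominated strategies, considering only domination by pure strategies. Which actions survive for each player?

Remaining: P1:{B,C} P2:{Q,R}

P2 drop P (Q beats it: A:12>9 B:8>1 C:10>8)
P1 drop A (B beats it: Q:3>2 R:2>1)
P1→{B,C} P2→{Q,R}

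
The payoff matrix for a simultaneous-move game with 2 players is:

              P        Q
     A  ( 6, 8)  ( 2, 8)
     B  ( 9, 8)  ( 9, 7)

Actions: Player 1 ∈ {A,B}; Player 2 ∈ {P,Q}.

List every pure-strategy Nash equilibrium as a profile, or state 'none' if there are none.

(A,P): not NE [P1→B gives 9>6]
(A,Q): not NE [P1→B gives 9>2]
(B,P): NE
(B,Q): not NE [P2→P gives 8>7]

Nash profiles: (B,P)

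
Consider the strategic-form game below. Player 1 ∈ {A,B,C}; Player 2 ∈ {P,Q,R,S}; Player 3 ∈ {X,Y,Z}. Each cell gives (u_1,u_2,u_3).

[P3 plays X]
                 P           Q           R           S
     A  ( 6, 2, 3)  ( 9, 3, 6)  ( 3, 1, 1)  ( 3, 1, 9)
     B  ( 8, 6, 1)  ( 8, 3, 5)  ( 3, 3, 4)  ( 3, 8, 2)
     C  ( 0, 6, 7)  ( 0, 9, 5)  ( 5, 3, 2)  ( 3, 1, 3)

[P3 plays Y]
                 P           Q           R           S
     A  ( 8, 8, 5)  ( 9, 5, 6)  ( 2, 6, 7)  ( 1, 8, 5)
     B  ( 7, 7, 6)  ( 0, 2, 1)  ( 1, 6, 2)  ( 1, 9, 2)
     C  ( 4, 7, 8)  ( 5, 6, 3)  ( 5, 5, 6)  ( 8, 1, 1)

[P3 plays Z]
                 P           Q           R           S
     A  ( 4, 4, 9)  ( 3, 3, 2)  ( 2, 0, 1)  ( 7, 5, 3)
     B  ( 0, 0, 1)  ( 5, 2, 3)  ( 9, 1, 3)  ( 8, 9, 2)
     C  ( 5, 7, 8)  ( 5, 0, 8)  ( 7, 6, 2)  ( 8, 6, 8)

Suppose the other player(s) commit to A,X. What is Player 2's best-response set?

P2 best: {Q}

u_2(P vs A,X) = 2
u_2(Q vs A,X) = 3
u_2(R vs A,X) = 1
u_2(S vs A,X) = 1
max payoff 3 at {Q}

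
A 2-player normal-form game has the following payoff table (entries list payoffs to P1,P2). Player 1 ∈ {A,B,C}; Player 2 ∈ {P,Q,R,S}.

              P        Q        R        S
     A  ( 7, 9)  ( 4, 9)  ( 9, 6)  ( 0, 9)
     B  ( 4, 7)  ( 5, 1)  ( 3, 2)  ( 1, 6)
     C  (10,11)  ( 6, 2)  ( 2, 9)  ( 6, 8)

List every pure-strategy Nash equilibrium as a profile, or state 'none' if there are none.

(A,P): not NE [P1→C gives 10>7]
(A,Q): not NE [P1→C gives 6>4]
(A,R): not NE [P2→S gives 9>6]
(A,S): not NE [P1→C gives 6>0]
(B,P): not NE [P1→C gives 10>4]
(B,Q): not NE [P1→C gives 6>5; P2→P gives 7>1]
(B,R): not NE [P1→A gives 9>3; P2→P gives 7>2]
(B,S): not NE [P1→C gives 6>1; P2→P gives 7>6]
(C,P): NE
(C,Q): not NE [P2→P gives 11>2]
(C,R): not NE [P1→A gives 9>2; P2→P gives 11>9]
(C,S): not NE [P2→P gives 11>8]

NE set: (C,P)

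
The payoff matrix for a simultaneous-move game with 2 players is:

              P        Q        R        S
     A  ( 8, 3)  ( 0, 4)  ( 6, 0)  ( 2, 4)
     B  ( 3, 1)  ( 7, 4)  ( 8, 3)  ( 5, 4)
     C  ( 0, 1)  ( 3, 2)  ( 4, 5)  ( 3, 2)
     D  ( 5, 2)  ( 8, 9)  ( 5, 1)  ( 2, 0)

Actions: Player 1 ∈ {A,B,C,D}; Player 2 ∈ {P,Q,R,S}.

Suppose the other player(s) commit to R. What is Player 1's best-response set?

argmax u_1 = {B}

u_1(A vs R) = 6
u_1(B vs R) = 8
u_1(C vs R) = 4
u_1(D vs R) = 5
max payoff 8 at {B}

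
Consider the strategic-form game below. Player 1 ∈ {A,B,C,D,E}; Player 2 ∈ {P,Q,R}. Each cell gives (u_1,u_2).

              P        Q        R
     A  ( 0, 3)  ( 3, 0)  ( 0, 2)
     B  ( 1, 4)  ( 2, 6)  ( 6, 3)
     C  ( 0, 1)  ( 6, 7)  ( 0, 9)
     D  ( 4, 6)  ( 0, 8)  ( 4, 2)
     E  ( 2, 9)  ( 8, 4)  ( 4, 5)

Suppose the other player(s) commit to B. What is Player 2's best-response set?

argmax u_2 = {Q}

u_2(P vs B) = 4
u_2(Q vs B) = 6
u_2(R vs B) = 3
max payoff 6 at {Q}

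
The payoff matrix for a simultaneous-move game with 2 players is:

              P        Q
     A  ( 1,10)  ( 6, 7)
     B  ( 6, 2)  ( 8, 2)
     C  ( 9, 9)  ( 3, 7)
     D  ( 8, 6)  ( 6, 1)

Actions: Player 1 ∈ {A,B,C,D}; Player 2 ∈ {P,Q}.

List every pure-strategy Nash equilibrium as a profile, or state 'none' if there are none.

(A,P): not NE [P1→C gives 9>1]
(A,Q): not NE [P1→B gives 8>6; P2→P gives 10>7]
(B,P): not NE [P1→C gives 9>6]
(B,Q): NE
(C,P): NE
(C,Q): not NE [P1→B gives 8>3; P2→P gives 9>7]
(D,P): not NE [P1→C gives 9>8]
(D,Q): not NE [P1→B gives 8>6; P2→P gives 6>1]

Nash profiles: (B,Q), (C,P)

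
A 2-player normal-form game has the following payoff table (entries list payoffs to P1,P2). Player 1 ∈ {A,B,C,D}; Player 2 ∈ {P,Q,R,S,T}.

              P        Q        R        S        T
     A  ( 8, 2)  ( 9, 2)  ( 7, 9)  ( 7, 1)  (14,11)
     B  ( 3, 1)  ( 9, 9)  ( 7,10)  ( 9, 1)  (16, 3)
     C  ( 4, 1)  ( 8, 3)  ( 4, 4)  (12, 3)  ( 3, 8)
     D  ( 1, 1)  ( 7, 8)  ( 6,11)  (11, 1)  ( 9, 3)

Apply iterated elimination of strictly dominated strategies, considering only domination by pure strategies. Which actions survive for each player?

Survivors P1:{A,B} P2:{R,T}

P2 drop P (R beats it: A:9>2 B:10>1 C:4>1 D:11>1)
P2 drop Q (R beats it: A:9>2 B:10>9 C:4>3 D:11>8)
P2 drop S (R beats it: A:9>1 B:10>1 C:4>3 D:11>1)
P1 drop C (A beats it: R:7>4 T:14>3)
P1 drop D (A beats it: R:7>6 T:14>9)
P1→{A,B} P2→{R,T}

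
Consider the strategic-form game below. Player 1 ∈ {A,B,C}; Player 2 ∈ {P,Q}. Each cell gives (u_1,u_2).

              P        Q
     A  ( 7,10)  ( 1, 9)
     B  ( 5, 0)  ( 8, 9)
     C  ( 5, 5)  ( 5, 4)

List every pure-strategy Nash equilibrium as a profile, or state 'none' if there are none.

(A,P): NE
(A,Q): not NE [P1→B gives 8>1; P2→P gives 10>9]
(B,P): not NE [P1→A gives 7>5; P2→Q gives 9>0]
(B,Q): NE
(C,P): not NE [P1→A gives 7>5]
(C,Q): not NE [P1→B gives 8>5; P2→P gives 5>4]

PSNE = {(A,P), (B,Q)}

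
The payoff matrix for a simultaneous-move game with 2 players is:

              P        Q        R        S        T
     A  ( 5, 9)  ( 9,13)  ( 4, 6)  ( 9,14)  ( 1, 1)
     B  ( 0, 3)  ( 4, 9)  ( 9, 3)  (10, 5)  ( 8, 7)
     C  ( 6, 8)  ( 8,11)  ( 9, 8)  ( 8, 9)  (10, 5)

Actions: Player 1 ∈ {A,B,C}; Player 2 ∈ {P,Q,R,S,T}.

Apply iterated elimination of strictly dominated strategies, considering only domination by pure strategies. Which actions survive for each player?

P2 drop P (Q beats it: A:13>9 B:9>3 C:11>8)
P2 drop R (Q beats it: A:13>6 B:9>3 C:11>8)
P2 drop T (Q beats it: A:13>1 B:9>7 C:11>5)
P1 drop C (A beats it: Q:9>8 S:9>8)
P1→{A,B} P2→{Q,S}

Survivors P1:{A,B} P2:{Q,S}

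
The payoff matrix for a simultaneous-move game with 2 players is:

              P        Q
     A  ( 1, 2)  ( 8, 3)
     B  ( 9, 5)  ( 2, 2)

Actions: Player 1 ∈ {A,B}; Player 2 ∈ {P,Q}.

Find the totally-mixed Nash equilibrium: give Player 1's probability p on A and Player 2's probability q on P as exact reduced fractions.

p=3/4, q=3/7

P1 indiff ⇒ q·1+(1-q)·8 = q·9+(1-q)·2 ⇒ q(-8) = (1-q)(-6) ⇒ q = 3/7
P2 indiff ⇒ p·2+(1-p)·5 = p·3+(1-p)·2 ⇒ p(-1) = (1-p)(-3) ⇒ p = 3/4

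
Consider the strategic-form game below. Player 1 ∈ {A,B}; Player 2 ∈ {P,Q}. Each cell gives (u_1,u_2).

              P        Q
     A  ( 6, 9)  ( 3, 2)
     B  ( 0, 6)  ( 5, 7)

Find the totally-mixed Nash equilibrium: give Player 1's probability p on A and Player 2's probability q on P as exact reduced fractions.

P1 indiff ⇒ q·6+(1-q)·3 = q·0+(1-q)·5 ⇒ q(6) = (1-q)(2) ⇒ q = 1/4
P2 indiff ⇒ p·9+(1-p)·6 = p·2+(1-p)·7 ⇒ p(7) = (1-p)(1) ⇒ p = 1/8

(p,q) = (1/8, 1/4)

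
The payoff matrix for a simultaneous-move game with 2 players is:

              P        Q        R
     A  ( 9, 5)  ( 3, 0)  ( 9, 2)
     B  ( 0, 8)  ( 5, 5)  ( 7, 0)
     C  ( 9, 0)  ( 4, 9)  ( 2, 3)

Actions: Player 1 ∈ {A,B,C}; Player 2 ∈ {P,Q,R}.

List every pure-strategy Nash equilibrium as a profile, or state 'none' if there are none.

NE set: (A,P)

(A,P): NE
(A,Q): not NE [P1→B gives 5>3; P2→P gives 5>0]
(A,R): not NE [P2→P gives 5>2]
(B,P): not NE [P1→C gives 9>0]
(B,Q): not NE [P2→P gives 8>5]
(B,R): not NE [P1→A gives 9>7; P2→P gives 8>0]
(C,P): not NE [P2→Q gives 9>0]
(C,Q): not NE [P1→B gives 5>4]
(C,R): not NE [P1→A gives 9>2; P2→Q gives 9>3]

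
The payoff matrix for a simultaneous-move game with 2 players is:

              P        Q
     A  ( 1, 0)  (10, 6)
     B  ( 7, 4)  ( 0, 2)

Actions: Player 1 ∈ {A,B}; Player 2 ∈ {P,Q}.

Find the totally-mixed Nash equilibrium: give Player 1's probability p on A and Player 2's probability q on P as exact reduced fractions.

P1 indiff ⇒ q·1+(1-q)·10 = q·7+(1-q)·0 ⇒ q(-6) = (1-q)(-10) ⇒ q = 5/8
P2 indiff ⇒ p·0+(1-p)·4 = p·6+(1-p)·2 ⇒ p(-6) = (1-p)(-2) ⇒ p = 1/4

P1 mixes 1/4 on A; P2 mixes 5/8 on P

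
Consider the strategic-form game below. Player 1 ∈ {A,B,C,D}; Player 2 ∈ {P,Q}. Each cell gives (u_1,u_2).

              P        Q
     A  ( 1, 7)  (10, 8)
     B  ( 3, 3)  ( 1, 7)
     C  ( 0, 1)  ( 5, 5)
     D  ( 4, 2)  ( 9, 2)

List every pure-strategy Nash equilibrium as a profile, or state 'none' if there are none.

Nash profiles: (A,Q), (D,P)

(A,P): not NE [P1→D gives 4>1; P2→Q gives 8>7]
(A,Q): NE
(B,P): not NE [P1→D gives 4>3; P2→Q gives 7>3]
(B,Q): not NE [P1→A gives 10>1]
(C,P): not NE [P1→D gives 4>0; P2→Q gives 5>1]
(C,Q): not NE [P1→A gives 10>5]
(D,P): NE
(D,Q): not NE [P1→A gives 10>9]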